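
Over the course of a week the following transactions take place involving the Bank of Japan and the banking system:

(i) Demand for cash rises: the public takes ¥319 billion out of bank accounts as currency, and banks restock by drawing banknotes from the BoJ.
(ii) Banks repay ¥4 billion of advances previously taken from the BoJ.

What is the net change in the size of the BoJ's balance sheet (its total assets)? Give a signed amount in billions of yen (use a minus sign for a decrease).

-¥4 billion

Currency withdrawal ¥319 billion: only the composition of liabilities changes → 0.
Discount-window repayment ¥4 billion: a BoJ asset is shed → −¥4B.
Net: 0 − 4 = -¥4 billion.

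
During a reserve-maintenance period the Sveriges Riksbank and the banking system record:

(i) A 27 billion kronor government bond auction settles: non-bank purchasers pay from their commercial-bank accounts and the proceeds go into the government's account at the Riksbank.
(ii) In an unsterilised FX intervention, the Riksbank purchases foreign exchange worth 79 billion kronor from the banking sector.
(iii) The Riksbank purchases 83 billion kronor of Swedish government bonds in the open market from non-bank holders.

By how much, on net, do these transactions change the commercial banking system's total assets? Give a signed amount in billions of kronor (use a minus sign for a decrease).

Government account inflow 27 billion kronor: bank balance sheets shrink → −27B.
FX purchase 79 billion kronor: just an asset swap on bank balance sheets → 0.
Asset purchase (from non-banks) 83 billion kronor: bank balance sheets expand → +83B.
Net: −27 + 0 + 83 = +56 billion.

+56 billion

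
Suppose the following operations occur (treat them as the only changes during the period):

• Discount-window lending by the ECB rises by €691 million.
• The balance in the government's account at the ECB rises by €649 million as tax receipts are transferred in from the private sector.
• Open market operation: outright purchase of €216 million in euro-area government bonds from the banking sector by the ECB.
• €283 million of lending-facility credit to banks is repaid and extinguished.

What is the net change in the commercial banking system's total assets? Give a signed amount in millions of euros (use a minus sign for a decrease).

ECB balance sheet:
  Assets:      Securities +€216M, Loans to banks +€408M
  Liabilities: Bank reserves −€25M, Government deposits +€649M
Commercial banking system:
  Assets:      Reserves at CB −€25M, Securities −€216M
  Liabilities: Checkable deposits −€649M, Borrowings from CB +€408M
Change in total bank assets = -€241 million.

-€241 million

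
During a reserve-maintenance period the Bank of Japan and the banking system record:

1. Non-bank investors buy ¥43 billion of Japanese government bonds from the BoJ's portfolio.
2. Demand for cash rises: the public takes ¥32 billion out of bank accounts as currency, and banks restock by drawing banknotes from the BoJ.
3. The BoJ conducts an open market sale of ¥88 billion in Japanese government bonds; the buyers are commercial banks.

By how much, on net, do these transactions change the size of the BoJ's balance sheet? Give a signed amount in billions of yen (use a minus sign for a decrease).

-¥131 billion

Asset sale (to non-banks) ¥43 billion: a BoJ asset is shed → −¥43B.
Currency withdrawal ¥32 billion: only the composition of liabilities changes → 0.
OMO sale (to banks) ¥88 billion: a BoJ asset is shed → −¥88B.
Net: −43 + 0 − 88 = -¥131 billion.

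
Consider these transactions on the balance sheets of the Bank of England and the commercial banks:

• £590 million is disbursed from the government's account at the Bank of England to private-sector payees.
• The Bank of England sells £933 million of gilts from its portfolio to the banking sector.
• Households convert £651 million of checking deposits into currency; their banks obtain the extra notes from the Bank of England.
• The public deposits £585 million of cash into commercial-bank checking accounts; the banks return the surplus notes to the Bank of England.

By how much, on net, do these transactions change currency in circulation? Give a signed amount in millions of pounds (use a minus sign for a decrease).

Government spending £590 million: no currency enters or leaves circulation → 0.
OMO sale (to banks) £933 million: no currency enters or leaves circulation → 0.
Currency withdrawal £651 million: notes leave the central bank → +£651M.
Currency deposit £585 million: notes return to the central bank → −£585M.
Net: 0 + 0 + 651 − 585 = +£66 million.

+£66 million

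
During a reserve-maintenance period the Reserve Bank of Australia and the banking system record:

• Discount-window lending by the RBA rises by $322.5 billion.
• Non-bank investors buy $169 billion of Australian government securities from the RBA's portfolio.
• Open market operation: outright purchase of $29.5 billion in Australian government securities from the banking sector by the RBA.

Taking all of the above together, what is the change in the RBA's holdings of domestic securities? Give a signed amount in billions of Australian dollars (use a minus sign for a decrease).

-$139.5 billion

RBA balance sheet:
  Assets:      Securities −$139.5B, Loans to banks +$322.5B
  Liabilities: Bank reserves +$183B
So the change in the RBA's holdings of domestic securities is -$139.5 billion.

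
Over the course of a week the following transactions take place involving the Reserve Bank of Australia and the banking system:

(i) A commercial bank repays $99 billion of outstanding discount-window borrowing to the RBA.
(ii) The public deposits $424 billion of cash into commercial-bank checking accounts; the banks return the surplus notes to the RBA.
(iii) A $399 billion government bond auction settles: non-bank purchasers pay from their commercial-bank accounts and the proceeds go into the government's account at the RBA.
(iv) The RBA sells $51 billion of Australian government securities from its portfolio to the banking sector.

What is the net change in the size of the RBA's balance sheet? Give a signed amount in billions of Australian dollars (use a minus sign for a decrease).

Discount-window repayment $99 billion: an RBA asset is shed → −$99B.
Currency deposit $424 billion: only the composition of liabilities changes → 0.
Government account inflow $399 billion: only the composition of liabilities changes → 0.
OMO sale (to banks) $51 billion: an RBA asset is shed → −$51B.
Net: −99 + 0 + 0 − 51 = -$150 billion.

-$150 billion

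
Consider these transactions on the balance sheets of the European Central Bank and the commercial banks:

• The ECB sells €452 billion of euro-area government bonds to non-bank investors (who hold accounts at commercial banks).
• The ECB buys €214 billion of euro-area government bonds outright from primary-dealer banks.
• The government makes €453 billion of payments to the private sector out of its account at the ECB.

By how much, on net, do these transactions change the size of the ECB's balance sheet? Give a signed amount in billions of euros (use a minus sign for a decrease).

Asset sale (to non-banks) €452 billion: an ECB asset is shed → −€452B.
OMO purchase (from banks) €214 billion: an ECB asset is acquired → +€214B.
Government spending €453 billion: only the composition of liabilities changes → 0.
Net: −452 + 214 + 0 = -€238 billion.

-€238 billion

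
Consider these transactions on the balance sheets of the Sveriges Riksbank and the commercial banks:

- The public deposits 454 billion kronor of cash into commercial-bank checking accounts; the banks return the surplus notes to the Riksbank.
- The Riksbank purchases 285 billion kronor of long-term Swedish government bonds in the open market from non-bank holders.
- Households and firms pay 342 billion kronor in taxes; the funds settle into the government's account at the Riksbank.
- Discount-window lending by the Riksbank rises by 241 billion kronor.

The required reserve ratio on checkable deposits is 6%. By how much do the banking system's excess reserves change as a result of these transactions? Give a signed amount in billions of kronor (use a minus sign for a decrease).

+614.18 billion

Currency deposit 454 billion kronor: reserves +454B, deposits +454B.
Asset purchase (from non-banks) 285 billion kronor: reserves +285B, deposits +285B.
Government account inflow 342 billion kronor: reserves −342B, deposits −342B.
Discount-window loan 241 billion kronor: reserves +241B, deposits 0.
Totals: Δreserves = +638B, Δdeposits = +397B.
Δrequired reserves = 6% × +397B = +23.82B.
Δexcess reserves = Δreserves − Δrequired = +638B − (+23.82B) = +614.18 billion.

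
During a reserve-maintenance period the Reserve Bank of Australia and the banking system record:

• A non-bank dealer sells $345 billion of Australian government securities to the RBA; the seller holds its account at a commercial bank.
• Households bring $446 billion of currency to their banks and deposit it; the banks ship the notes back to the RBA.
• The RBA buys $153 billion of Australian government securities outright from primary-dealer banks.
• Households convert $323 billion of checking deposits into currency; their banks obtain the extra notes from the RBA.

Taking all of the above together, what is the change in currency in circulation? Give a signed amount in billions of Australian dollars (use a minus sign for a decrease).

RBA balance sheet:
  Assets:      Securities +$498B
  Liabilities: Bank reserves +$621B, Currency in circulation −$123B
Commercial banking system:
  Assets:      Reserves at CB +$621B, Securities −$153B
  Liabilities: Checkable deposits +$468B
So the change in currency in circulation is -$123 billion.

-$123 billion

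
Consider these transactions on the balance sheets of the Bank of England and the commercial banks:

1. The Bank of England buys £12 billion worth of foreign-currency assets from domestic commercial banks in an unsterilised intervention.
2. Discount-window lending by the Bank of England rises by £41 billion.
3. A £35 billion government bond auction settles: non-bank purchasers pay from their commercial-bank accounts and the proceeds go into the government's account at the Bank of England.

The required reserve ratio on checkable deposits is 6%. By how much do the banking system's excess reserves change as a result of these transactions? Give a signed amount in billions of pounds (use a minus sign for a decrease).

+£20.1 billion

FX purchase £12 billion: reserves +£12B, deposits 0.
Discount-window loan £41 billion: reserves +£41B, deposits 0.
Government account inflow £35 billion: reserves −£35B, deposits −£35B.
Totals: Δreserves = +£18B, Δdeposits = −£35B.
Δrequired reserves = 6% × −£35B = −£2.1B.
Δexcess reserves = Δreserves − Δrequired = +£18B − (−£2.1B) = +£20.1 billion.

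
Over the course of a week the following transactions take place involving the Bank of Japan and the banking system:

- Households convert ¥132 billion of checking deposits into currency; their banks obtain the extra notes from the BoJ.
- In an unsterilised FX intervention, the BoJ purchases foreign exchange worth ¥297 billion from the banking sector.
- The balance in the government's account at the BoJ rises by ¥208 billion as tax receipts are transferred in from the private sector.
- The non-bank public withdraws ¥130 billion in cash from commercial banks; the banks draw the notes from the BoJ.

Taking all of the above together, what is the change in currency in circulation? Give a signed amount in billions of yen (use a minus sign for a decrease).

Currency withdrawal ¥132 billion: notes leave the central bank → +¥132B.
FX purchase ¥297 billion: no currency enters or leaves circulation → 0.
Government account inflow ¥208 billion: no currency enters or leaves circulation → 0.
Currency withdrawal ¥130 billion: notes leave the central bank → +¥130B.
Net: 132 + 0 + 0 + 130 = +¥262 billion.

+¥262 billion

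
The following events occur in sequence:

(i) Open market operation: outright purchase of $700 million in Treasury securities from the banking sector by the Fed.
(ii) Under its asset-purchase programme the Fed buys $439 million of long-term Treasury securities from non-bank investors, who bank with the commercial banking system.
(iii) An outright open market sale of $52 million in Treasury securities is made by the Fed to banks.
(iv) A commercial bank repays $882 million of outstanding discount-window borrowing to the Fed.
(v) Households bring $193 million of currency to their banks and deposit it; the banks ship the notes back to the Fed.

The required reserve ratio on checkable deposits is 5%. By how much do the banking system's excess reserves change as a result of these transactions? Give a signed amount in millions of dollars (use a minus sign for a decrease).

+$366.4 million

OMO purchase (from banks) $700 million: reserves +$700M, deposits 0.
Asset purchase (from non-banks) $439 million: reserves +$439M, deposits +$439M.
OMO sale (to banks) $52 million: reserves −$52M, deposits 0.
Discount-window repayment $882 million: reserves −$882M, deposits 0.
Currency deposit $193 million: reserves +$193M, deposits +$193M.
Totals: Δreserves = +$398M, Δdeposits = +$632M.
Δrequired reserves = 5% × +$632M = +$31.6M.
Δexcess reserves = Δreserves − Δrequired = +$398M − (+$31.6M) = +$366.4 million.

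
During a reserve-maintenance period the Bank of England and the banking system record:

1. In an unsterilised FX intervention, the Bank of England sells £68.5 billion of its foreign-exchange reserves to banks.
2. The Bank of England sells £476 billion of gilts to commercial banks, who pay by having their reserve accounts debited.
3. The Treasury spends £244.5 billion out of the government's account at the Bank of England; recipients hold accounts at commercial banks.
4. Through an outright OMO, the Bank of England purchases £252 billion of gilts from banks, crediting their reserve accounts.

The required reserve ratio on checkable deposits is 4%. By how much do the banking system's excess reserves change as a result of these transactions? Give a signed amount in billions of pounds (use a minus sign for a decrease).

-£57.78 billion

FX sale £68.5 billion: reserves −£68.5B, deposits 0.
OMO sale (to banks) £476 billion: reserves −£476B, deposits 0.
Government spending £244.5 billion: reserves +£244.5B, deposits +£244.5B.
OMO purchase (from banks) £252 billion: reserves +£252B, deposits 0.
Totals: Δreserves = −£48B, Δdeposits = +£244.5B.
Δrequired reserves = 4% × +£244.5B = +£9.78B.
Δexcess reserves = Δreserves − Δrequired = −£48B − (+£9.78B) = -£57.78 billion.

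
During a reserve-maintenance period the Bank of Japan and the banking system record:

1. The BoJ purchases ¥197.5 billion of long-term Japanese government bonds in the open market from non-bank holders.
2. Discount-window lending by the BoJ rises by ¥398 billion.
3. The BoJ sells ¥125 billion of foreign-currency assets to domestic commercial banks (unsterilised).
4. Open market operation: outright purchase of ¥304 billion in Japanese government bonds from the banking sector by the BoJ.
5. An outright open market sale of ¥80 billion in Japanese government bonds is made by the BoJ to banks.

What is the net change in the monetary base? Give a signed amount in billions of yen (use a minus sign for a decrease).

+¥694.5 billion

Asset purchase (from non-banks) ¥197.5 billion: BoJ balance sheet expands → +¥197.5B.
Discount-window loan ¥398 billion: BoJ balance sheet expands → +¥398B.
FX sale ¥125 billion: BoJ balance sheet contracts → −¥125B.
OMO purchase (from banks) ¥304 billion: BoJ balance sheet expands → +¥304B.
OMO sale (to banks) ¥80 billion: BoJ balance sheet contracts → −¥80B.
Net: 197.5 + 398 − 125 + 304 − 80 = +¥694.5 billion.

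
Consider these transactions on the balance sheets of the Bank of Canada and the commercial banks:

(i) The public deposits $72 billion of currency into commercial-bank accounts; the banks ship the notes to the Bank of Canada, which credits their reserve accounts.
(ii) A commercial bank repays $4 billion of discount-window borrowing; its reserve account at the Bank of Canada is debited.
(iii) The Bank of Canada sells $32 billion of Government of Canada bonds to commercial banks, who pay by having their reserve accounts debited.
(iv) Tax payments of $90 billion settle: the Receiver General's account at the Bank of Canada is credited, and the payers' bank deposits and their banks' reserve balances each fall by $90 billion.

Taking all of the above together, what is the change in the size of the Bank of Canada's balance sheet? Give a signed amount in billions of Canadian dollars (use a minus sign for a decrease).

-$36 billion

Bank of Canada balance sheet:
  Assets:      Securities −$32B, Loans to banks −$4B
  Liabilities: Bank reserves −$54B, Currency in circulation −$72B, Government deposits +$90B
Change in total Bank of Canada assets = -$36 billion.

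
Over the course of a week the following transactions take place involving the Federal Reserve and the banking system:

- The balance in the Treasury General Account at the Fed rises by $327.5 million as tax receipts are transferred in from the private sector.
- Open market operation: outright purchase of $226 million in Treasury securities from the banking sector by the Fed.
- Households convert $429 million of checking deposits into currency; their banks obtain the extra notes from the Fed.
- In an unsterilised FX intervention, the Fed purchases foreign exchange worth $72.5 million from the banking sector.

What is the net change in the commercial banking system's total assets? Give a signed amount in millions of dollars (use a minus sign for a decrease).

Government account inflow $327.5 million: bank balance sheets shrink → −$327.5M.
OMO purchase (from banks) $226 million: just an asset swap on bank balance sheets → 0.
Currency withdrawal $429 million: bank balance sheets shrink → −$429M.
FX purchase $72.5 million: just an asset swap on bank balance sheets → 0.
Net: −327.5 + 0 − 429 + 0 = -$756.5 million.

-$756.5 million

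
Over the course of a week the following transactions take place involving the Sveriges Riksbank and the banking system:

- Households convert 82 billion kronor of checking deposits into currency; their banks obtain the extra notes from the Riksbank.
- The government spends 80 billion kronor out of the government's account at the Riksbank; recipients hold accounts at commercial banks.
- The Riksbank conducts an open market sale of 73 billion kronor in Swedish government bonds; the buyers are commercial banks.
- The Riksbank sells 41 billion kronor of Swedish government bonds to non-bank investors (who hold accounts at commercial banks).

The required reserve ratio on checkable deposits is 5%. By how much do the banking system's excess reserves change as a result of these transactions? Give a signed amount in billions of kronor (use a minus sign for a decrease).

Currency withdrawal 82 billion kronor: reserves −82B, deposits −82B.
Government spending 80 billion kronor: reserves +80B, deposits +80B.
OMO sale (to banks) 73 billion kronor: reserves −73B, deposits 0.
Asset sale (to non-banks) 41 billion kronor: reserves −41B, deposits −41B.
Totals: Δreserves = −116B, Δdeposits = −43B.
Δrequired reserves = 5% × −43B = −2.15B.
Δexcess reserves = Δreserves − Δrequired = −116B − (−2.15B) = -113.85 billion.

-113.85 billion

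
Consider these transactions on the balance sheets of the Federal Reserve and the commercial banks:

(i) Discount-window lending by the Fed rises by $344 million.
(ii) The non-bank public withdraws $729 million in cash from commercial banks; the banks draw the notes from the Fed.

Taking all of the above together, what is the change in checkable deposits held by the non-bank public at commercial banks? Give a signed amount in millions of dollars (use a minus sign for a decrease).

-$729 million

Fed balance sheet:
  Assets:      Loans to banks +$344M
  Liabilities: Bank reserves −$385M, Currency in circulation +$729M
Commercial banking system:
  Assets:      Reserves at CB −$385M
  Liabilities: Checkable deposits −$729M, Borrowings from CB +$344M
So the change in checkable deposits held by the non-bank public at commercial banks is -$729 million.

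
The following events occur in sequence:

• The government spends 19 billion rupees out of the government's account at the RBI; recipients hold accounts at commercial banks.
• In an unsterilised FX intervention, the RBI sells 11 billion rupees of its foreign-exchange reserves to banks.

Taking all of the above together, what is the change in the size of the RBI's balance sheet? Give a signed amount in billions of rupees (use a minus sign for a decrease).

Government spending 19 billion rupees: only the composition of liabilities changes → 0.
FX sale 11 billion rupees: an RBI asset is shed → −11B.
Net: 0 − 11 = -11 billion.

-11 billion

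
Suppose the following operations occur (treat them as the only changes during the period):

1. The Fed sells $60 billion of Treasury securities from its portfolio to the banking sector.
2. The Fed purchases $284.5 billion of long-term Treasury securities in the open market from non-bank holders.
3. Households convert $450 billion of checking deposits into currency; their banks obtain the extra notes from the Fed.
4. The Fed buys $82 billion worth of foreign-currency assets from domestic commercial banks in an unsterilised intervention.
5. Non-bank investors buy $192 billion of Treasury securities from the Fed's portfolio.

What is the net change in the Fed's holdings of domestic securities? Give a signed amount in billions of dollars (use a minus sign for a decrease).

OMO sale (to banks) $60 billion: securities removed from the Fed's portfolio → −$60B.
Asset purchase (from non-banks) $284.5 billion: securities added to the Fed's portfolio → +$284.5B.
Currency withdrawal $450 billion: the Fed's securities portfolio is untouched → 0.
FX purchase $82 billion: the Fed's securities portfolio is untouched → 0.
Asset sale (to non-banks) $192 billion: securities removed from the Fed's portfolio → −$192B.
Net: −60 + 284.5 + 0 + 0 − 192 = +$32.5 billion.

+$32.5 billion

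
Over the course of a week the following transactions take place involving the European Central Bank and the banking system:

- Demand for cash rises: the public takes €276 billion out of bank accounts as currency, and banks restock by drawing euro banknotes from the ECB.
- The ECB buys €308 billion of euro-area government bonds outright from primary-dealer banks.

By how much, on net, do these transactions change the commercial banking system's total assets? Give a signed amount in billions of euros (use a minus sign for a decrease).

-€276 billion

Currency withdrawal €276 billion: bank balance sheets shrink → −€276B.
OMO purchase (from banks) €308 billion: just an asset swap on bank balance sheets → 0.
Net: −276 + 0 = -€276 billion.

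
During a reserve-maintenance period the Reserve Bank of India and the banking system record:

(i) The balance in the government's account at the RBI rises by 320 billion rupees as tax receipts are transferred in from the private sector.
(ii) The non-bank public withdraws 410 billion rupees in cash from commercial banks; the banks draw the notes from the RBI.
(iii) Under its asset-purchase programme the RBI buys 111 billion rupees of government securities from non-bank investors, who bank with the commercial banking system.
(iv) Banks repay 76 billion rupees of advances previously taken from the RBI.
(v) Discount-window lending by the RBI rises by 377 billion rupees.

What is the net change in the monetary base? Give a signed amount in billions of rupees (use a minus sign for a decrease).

Government account inflow 320 billion rupees: reserves shift to a non-base liability → −320B.
Currency withdrawal 410 billion rupees: just a shift between currency and reserves — both are base money → 0.
Asset purchase (from non-banks) 111 billion rupees: RBI balance sheet expands → +111B.
Discount-window repayment 76 billion rupees: RBI balance sheet contracts → −76B.
Discount-window loan 377 billion rupees: RBI balance sheet expands → +377B.
Net: −320 + 0 + 111 − 76 + 377 = +92 billion.

+92 billion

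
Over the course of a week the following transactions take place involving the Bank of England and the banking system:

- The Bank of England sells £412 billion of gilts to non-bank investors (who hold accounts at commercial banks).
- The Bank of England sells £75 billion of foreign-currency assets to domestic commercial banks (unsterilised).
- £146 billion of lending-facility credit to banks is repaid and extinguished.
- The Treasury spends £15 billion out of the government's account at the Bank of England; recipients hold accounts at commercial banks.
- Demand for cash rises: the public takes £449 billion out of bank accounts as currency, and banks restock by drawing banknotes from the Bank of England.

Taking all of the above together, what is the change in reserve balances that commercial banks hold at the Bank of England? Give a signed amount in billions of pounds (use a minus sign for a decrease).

-£1067 billion

Asset sale (to non-banks) £412 billion: the non-bank buyers' banks settle from reserves → −£412B.
FX sale £75 billion: the buying banks pay out of their reserve balances → −£75B.
Discount-window repayment £146 billion: repayment is debited from reserves → −£146B.
Government spending £15 billion: government payments flow into bank reserve accounts → +£15B.
Currency withdrawal £449 billion: banks swap reserves for currency → −£449B.
Net: −412 − 75 − 146 + 15 − 449 = -£1067 billion.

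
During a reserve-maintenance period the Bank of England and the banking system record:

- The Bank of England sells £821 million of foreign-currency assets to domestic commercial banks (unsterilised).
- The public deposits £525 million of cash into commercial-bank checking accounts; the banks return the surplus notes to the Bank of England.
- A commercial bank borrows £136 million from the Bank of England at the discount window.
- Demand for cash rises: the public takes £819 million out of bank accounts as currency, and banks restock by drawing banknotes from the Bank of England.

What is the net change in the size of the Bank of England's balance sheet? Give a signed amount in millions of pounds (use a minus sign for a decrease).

-£685 million

Bank of England balance sheet:
  Assets:      Loans to banks +£136M, Foreign assets −£821M
  Liabilities: Bank reserves −£979M, Currency in circulation +£294M
Change in total Bank of England assets = -£685 million.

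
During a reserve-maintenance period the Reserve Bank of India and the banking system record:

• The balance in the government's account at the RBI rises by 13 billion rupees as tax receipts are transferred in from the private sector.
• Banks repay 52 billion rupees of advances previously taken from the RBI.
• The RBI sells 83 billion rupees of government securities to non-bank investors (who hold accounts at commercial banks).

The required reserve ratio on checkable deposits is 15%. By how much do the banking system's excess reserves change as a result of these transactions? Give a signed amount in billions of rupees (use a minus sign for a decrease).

-133.6 billion

Government account inflow 13 billion rupees: reserves −13B, deposits −13B.
Discount-window repayment 52 billion rupees: reserves −52B, deposits 0.
Asset sale (to non-banks) 83 billion rupees: reserves −83B, deposits −83B.
Totals: Δreserves = −148B, Δdeposits = −96B.
Δrequired reserves = 15% × −96B = −14.4B.
Δexcess reserves = Δreserves − Δrequired = −148B − (−14.4B) = -133.6 billion.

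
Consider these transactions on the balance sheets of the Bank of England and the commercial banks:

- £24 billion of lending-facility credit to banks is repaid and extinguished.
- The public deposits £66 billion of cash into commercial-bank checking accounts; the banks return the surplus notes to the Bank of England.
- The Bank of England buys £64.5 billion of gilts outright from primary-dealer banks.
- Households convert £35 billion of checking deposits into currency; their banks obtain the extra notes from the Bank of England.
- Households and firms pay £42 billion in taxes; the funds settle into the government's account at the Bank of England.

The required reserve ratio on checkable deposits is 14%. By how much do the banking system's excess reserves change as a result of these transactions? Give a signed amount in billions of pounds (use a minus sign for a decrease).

+£31.04 billion

Discount-window repayment £24 billion: reserves −£24B, deposits 0.
Currency deposit £66 billion: reserves +£66B, deposits +£66B.
OMO purchase (from banks) £64.5 billion: reserves +£64.5B, deposits 0.
Currency withdrawal £35 billion: reserves −£35B, deposits −£35B.
Government account inflow £42 billion: reserves −£42B, deposits −£42B.
Totals: Δreserves = +£29.5B, Δdeposits = −£11B.
Δrequired reserves = 14% × −£11B = −£1.54B.
Δexcess reserves = Δreserves − Δrequired = +£29.5B − (−£1.54B) = +£31.04 billion.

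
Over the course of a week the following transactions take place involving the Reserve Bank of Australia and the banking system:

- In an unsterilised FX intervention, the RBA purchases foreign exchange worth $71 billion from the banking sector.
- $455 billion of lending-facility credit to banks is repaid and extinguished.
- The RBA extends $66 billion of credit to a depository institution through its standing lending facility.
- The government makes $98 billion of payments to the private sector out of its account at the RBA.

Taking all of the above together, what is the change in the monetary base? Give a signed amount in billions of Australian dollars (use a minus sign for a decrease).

FX purchase $71 billion: RBA balance sheet expands → +$71B.
Discount-window repayment $455 billion: RBA balance sheet contracts → −$455B.
Discount-window loan $66 billion: RBA balance sheet expands → +$66B.
Government spending $98 billion: a non-base liability converts back to reserves → +$98B.
Net: 71 − 455 + 66 + 98 = -$220 billion.

-$220 billion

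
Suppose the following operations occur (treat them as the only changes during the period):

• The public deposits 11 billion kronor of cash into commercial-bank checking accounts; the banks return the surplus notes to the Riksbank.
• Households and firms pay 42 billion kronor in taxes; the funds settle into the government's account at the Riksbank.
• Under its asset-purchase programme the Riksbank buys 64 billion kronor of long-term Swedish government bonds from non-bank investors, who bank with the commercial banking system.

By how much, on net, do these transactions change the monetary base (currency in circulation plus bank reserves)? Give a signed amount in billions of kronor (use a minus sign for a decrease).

+22 billion

Currency deposit 11 billion kronor: just a shift between currency and reserves — both are base money → 0.
Government account inflow 42 billion kronor: reserves shift to a non-base liability → −42B.
Asset purchase (from non-banks) 64 billion kronor: Riksbank balance sheet expands → +64B.
Net: 0 − 42 + 64 = +22 billion.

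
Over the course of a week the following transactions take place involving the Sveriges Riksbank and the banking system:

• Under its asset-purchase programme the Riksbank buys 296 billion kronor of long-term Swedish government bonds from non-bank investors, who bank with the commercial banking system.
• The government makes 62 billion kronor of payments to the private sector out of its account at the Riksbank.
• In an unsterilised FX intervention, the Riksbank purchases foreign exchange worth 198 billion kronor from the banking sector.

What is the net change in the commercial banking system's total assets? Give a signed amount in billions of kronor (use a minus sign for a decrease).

+358 billion

Asset purchase (from non-banks) 296 billion kronor: bank balance sheets expand → +296B.
Government spending 62 billion kronor: bank balance sheets expand → +62B.
FX purchase 198 billion kronor: just an asset swap on bank balance sheets → 0.
Net: 296 + 62 + 0 = +358 billion.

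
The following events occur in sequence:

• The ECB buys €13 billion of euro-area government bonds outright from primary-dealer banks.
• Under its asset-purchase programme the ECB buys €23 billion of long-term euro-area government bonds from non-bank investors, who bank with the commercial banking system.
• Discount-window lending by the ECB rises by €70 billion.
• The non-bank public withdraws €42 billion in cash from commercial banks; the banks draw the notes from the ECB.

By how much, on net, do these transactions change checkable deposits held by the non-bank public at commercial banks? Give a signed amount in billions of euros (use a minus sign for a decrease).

OMO purchase (from banks) €13 billion: the counterparty is a bank, so public deposits are unchanged → 0.
Asset purchase (from non-banks) €23 billion: non-bank counterparties' bank balances rise → +€23B.
Discount-window loan €70 billion: the counterparty is a bank, so public deposits are unchanged → 0.
Currency withdrawal €42 billion: non-bank counterparties' bank balances fall → −€42B.
Net: 0 + 23 + 0 − 42 = -€19 billion.

-€19 billion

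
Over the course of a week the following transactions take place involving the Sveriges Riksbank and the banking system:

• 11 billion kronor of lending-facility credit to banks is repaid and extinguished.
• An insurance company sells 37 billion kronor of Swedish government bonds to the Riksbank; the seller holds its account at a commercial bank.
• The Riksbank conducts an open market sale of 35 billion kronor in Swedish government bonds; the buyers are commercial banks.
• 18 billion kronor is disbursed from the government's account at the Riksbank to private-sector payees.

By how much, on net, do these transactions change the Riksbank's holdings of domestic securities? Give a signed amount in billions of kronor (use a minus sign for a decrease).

+2 billion

Discount-window repayment 11 billion kronor: the Riksbank's securities portfolio is untouched → 0.
Asset purchase (from non-banks) 37 billion kronor: securities added to the Riksbank's portfolio → +37B.
OMO sale (to banks) 35 billion kronor: securities removed from the Riksbank's portfolio → −35B.
Government spending 18 billion kronor: the Riksbank's securities portfolio is untouched → 0.
Net: 0 + 37 − 35 + 0 = +2 billion.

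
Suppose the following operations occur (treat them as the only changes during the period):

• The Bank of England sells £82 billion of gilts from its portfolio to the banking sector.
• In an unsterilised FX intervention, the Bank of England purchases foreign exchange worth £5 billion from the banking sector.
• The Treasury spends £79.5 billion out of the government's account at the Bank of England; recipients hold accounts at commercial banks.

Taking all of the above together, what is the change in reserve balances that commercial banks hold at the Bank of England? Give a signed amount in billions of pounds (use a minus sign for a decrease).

Bank of England balance sheet:
  Assets:      Securities −£82B, Foreign assets +£5B
  Liabilities: Bank reserves +£2.5B, Government deposits −£79.5B
Commercial banking system:
  Assets:      Reserves at CB +£2.5B, Securities +£82B, Foreign assets −£5B
  Liabilities: Checkable deposits +£79.5B
So the change in reserve balances that commercial banks hold at the Bank of England is +£2.5 billion.

+£2.5 billion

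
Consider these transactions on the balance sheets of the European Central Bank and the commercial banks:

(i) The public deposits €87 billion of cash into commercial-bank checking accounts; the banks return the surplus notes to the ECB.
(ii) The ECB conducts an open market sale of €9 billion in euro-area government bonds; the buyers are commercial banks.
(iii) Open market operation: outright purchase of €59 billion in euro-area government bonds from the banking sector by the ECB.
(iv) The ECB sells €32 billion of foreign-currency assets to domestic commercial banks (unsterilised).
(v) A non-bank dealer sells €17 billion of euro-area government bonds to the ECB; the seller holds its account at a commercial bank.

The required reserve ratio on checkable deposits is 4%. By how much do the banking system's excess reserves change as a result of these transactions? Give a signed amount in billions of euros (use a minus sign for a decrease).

Currency deposit €87 billion: reserves +€87B, deposits +€87B.
OMO sale (to banks) €9 billion: reserves −€9B, deposits 0.
OMO purchase (from banks) €59 billion: reserves +€59B, deposits 0.
FX sale €32 billion: reserves −€32B, deposits 0.
Asset purchase (from non-banks) €17 billion: reserves +€17B, deposits +€17B.
Totals: Δreserves = +€122B, Δdeposits = +€104B.
Δrequired reserves = 4% × +€104B = +€4.16B.
Δexcess reserves = Δreserves − Δrequired = +€122B − (+€4.16B) = +€117.84 billion.

+€117.84 billion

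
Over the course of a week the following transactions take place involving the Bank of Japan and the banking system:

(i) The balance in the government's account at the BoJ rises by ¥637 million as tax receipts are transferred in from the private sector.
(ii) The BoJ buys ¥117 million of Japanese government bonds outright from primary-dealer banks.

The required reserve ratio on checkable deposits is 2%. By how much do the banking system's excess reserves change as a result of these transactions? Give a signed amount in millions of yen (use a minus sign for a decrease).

-¥507.26 million

Government account inflow ¥637 million: reserves −¥637M, deposits −¥637M.
OMO purchase (from banks) ¥117 million: reserves +¥117M, deposits 0.
Totals: Δreserves = −¥520M, Δdeposits = −¥637M.
Δrequired reserves = 2% × −¥637M = −¥12.74M.
Δexcess reserves = Δreserves − Δrequired = −¥520M − (−¥12.74M) = -¥507.26 million.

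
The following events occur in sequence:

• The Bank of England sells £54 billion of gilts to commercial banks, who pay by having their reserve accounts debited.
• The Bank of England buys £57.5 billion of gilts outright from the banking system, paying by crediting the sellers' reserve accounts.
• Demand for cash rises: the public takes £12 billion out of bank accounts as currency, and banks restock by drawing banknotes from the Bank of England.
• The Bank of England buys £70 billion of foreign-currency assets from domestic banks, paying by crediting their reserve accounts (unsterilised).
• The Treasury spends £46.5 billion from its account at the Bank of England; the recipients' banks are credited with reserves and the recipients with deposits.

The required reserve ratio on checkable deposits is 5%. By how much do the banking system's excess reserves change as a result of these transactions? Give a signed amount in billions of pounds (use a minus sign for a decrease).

+£106.275 billion

OMO sale (to banks) £54 billion: reserves −£54B, deposits 0.
OMO purchase (from banks) £57.5 billion: reserves +£57.5B, deposits 0.
Currency withdrawal £12 billion: reserves −£12B, deposits −£12B.
FX purchase £70 billion: reserves +£70B, deposits 0.
Government spending £46.5 billion: reserves +£46.5B, deposits +£46.5B.
Totals: Δreserves = +£108B, Δdeposits = +£34.5B.
Δrequired reserves = 5% × +£34.5B = +£1.725B.
Δexcess reserves = Δreserves − Δrequired = +£108B − (+£1.725B) = +£106.275 billion.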